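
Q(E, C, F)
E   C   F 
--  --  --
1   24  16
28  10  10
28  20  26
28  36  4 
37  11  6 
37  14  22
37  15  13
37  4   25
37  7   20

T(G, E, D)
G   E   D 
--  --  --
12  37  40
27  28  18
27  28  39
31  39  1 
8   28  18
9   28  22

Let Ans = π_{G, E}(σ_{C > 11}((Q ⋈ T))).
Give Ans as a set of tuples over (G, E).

Q ⋈ T (natural join on E): {(28, 10, 10, 27, 18), (28, 10, 10, 27, 39), (28, 10, 10, 8, 18), (28, 10, 10, 9, 22), (28, 20, 26, 27, 18), (28, 20, 26, 27, 39), (28, 20, 26, 8, 18), (28, 20, 26, 9, 22), (28, 36, 4, 27, 18), (28, 36, 4, 27, 39), (28, 36, 4, 8, 18), (28, 36, 4, 9, 22), (37, 11, 6, 12, 40), (37, 14, 22, 12, 40), (37, 15, 13, 12, 40), (37, 4, 25, 12, 40), (37, 7, 20, 12, 40)}
Selection C > 11: {(28, 20, 26, 27, 18), (28, 20, 26, 27, 39), (28, 20, 26, 8, 18), (28, 20, 26, 9, 22), (28, 36, 4, 27, 18), (28, 36, 4, 27, 39), (28, 36, 4, 8, 18), (28, 36, 4, 9, 22), (37, 14, 22, 12, 40), (37, 15, 13, 12, 40)}
Projecting to G, E (6 duplicate(s) eliminated): {(12, 37), (27, 28), (8, 28), (9, 28)}

{(12, 37), (27, 28), (8, 28), (9, 28)}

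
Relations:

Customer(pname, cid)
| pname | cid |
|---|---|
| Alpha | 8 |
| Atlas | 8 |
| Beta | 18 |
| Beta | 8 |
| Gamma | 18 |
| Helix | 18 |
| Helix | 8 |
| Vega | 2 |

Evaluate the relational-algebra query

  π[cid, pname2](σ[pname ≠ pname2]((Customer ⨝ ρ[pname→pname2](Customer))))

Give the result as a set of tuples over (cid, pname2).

ρ[pname→pname2]: schema becomes (pname2, cid); tuples unchanged.
Joining Customer and ρ[pname→pname2](Customer) on cid yields {(Alpha, 8, Alpha), (Alpha, 8, Atlas), (Alpha, 8, Beta), (Alpha, 8, Helix), (Atlas, 8, Alpha), (Atlas, 8, Atlas), (Atlas, 8, Beta), (Atlas, 8, Helix), (Beta, 18, Beta), (Beta, 18, Gamma), (Beta, 18, Helix), (Beta, 8, Alpha), (Beta, 8, Atlas), (Beta, 8, Beta), (Beta, 8, Helix), (Gamma, 18, Beta), (Gamma, 18, Gamma), (Gamma, 18, Helix), (Helix, 18, Beta), (Helix, 18, Gamma), (Helix, 18, Helix), (Helix, 8, Alpha), (Helix, 8, Atlas), (Helix, 8, Beta), (Helix, 8, Helix), (Vega, 2, Vega)}.
Apply σ_{pname ≠ pname2}; surviving tuples: {(Alpha, 8, Atlas), (Alpha, 8, Beta), (Alpha, 8, Helix), (Atlas, 8, Alpha), (Atlas, 8, Beta), (Atlas, 8, Helix), (Beta, 18, Gamma), (Beta, 18, Helix), (Beta, 8, Alpha), (Beta, 8, Atlas), (Beta, 8, Helix), (Gamma, 18, Beta), (Gamma, 18, Helix), (Helix, 18, Beta), (Helix, 18, Gamma), (Helix, 8, Alpha), (Helix, 8, Atlas), (Helix, 8, Beta)}
π[cid, pname2]: project onto (cid, pname2) (11 duplicate(s) eliminated) → {(18, Beta), (18, Gamma), (18, Helix), (8, Alpha), (8, Atlas), (8, Beta), (8, Helix)}

{(18, Beta), (18, Gamma), (18, Helix), (8, Alpha), (8, Atlas), (8, Beta), (8, Helix)}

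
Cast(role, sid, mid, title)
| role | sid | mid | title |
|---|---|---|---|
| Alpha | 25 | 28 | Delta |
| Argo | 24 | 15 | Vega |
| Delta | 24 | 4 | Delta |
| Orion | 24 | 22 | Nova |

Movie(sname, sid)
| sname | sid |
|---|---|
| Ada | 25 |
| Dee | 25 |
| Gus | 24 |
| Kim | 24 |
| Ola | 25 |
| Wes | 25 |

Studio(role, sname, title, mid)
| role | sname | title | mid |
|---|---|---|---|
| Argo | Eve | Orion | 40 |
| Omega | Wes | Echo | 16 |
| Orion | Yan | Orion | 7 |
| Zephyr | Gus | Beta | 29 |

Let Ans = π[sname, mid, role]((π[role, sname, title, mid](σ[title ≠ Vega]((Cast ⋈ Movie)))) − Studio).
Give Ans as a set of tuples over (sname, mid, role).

{(Ada, 28, Alpha), (Dee, 28, Alpha), (Gus, 22, Orion), (Gus, 4, Delta), (Kim, 22, Orion), (Kim, 4, Delta), (Ola, 28, Alpha), (Wes, 28, Alpha)}

Cast ⋈ Movie (natural join on sid): {(Alpha, 25, 28, Delta, Ada), (Alpha, 25, 28, Delta, Dee), (Alpha, 25, 28, Delta, Ola), (Alpha, 25, 28, Delta, Wes), (Argo, 24, 15, Vega, Gus), (Argo, 24, 15, Vega, Kim), (Delta, 24, 4, Delta, Gus), (Delta, 24, 4, Delta, Kim), (Orion, 24, 22, Nova, Gus), (Orion, 24, 22, Nova, Kim)}
Filtering on title ≠ Vega leaves {(Alpha, 25, 28, Delta, Ada), (Alpha, 25, 28, Delta, Dee), (Alpha, 25, 28, Delta, Ola), (Alpha, 25, 28, Delta, Wes), (Delta, 24, 4, Delta, Gus), (Delta, 24, 4, Delta, Kim), (Orion, 24, 22, Nova, Gus), (Orion, 24, 22, Nova, Kim)}.
π[role, sname, title, mid]: project onto (role, sname, title, mid) → {(Alpha, Ada, Delta, 28), (Alpha, Dee, Delta, 28), (Alpha, Ola, Delta, 28), (Alpha, Wes, Delta, 28), (Delta, Gus, Delta, 4), (Delta, Kim, Delta, 4), (Orion, Gus, Nova, 22), (Orion, Kim, Nova, 22)}
Difference: {(Alpha, Ada, Delta, 28), (Alpha, Dee, Delta, 28), (Alpha, Ola, Delta, 28), (Alpha, Wes, Delta, 28), (Delta, Gus, Delta, 4), (Delta, Kim, Delta, 4), (Orion, Gus, Nova, 22), (Orion, Kim, Nova, 22)} with {(Argo, Eve, Orion, 40), (Omega, Wes, Echo, 16), (Orion, Yan, Orion, 7), (Zephyr, Gus, Beta, 29)} → {(Alpha, Ada, Delta, 28), (Alpha, Dee, Delta, 28), (Alpha, Ola, Delta, 28), (Alpha, Wes, Delta, 28), (Delta, Gus, Delta, 4), (Delta, Kim, Delta, 4), (Orion, Gus, Nova, 22), (Orion, Kim, Nova, 22)}
π[sname, mid, role]: project onto (sname, mid, role) → {(Ada, 28, Alpha), (Dee, 28, Alpha), (Gus, 22, Orion), (Gus, 4, Delta), (Kim, 22, Orion), (Kim, 4, Delta), (Ola, 28, Alpha), (Wes, 28, Alpha)}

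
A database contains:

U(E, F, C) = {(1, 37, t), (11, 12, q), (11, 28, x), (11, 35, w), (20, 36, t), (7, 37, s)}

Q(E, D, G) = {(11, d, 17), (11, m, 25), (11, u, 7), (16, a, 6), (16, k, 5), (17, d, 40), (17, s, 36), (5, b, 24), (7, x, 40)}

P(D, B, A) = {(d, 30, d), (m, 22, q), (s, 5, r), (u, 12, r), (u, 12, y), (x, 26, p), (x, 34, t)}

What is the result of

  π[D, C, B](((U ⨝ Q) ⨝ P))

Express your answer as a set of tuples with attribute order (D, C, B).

Joining U and Q on E yields {(11, 12, q, d, 17), (11, 12, q, m, 25), (11, 12, q, u, 7), (11, 28, x, d, 17), (11, 28, x, m, 25), (11, 28, x, u, 7), (11, 35, w, d, 17), (11, 35, w, m, 25), (11, 35, w, u, 7), (7, 37, s, x, 40)}.
Joining (U ⨝ Q) and P on D yields {(11, 12, q, d, 17, 30, d), (11, 12, q, m, 25, 22, q), (11, 12, q, u, 7, 12, r), (11, 12, q, u, 7, 12, y), (11, 28, x, d, 17, 30, d), (11, 28, x, m, 25, 22, q), (11, 28, x, u, 7, 12, r), (11, 28, x, u, 7, 12, y), (11, 35, w, d, 17, 30, d), (11, 35, w, m, 25, 22, q), (11, 35, w, u, 7, 12, r), (11, 35, w, u, 7, 12, y), (7, 37, s, x, 40, 26, p), (7, 37, s, x, 40, 34, t)}.
π[D, C, B]: project onto (D, C, B) (3 duplicate(s) eliminated) → {(d, q, 30), (d, w, 30), (d, x, 30), (m, q, 22), (m, w, 22), (m, x, 22), (u, q, 12), (u, w, 12), (u, x, 12), (x, s, 26), (x, s, 34)}

{(d, q, 30), (d, w, 30), (d, x, 30), (m, q, 22), (m, w, 22), (m, x, 22), (u, q, 12), (u, w, 12), (u, x, 12), (x, s, 26), (x, s, 34)}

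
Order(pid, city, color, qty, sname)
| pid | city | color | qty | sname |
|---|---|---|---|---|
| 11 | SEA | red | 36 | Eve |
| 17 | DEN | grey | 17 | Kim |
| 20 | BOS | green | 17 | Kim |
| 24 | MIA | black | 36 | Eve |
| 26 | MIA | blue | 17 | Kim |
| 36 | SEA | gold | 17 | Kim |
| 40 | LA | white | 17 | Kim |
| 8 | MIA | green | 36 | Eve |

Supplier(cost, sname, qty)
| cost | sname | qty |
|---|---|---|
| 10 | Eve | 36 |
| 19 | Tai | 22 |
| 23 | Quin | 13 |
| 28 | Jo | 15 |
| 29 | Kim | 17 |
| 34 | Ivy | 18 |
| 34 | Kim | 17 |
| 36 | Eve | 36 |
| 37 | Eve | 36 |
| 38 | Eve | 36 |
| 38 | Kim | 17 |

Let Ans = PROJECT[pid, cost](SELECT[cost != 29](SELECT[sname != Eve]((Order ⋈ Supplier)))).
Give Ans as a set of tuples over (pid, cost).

{(17, 34), (17, 38), (20, 34), (20, 38), (26, 34), (26, 38), (36, 34), (36, 38), (40, 34), (40, 38)}

Joining Order and Supplier on qty, sname yields {(11, SEA, red, 36, Eve, 10), (11, SEA, red, 36, Eve, 36), (11, SEA, red, 36, Eve, 37), (11, SEA, red, 36, Eve, 38), (17, DEN, grey, 17, Kim, 29), (17, DEN, grey, 17, Kim, 34), (17, DEN, grey, 17, Kim, 38), (20, BOS, green, 17, Kim, 29), (20, BOS, green, 17, Kim, 34), (20, BOS, green, 17, Kim, 38), (24, MIA, black, 36, Eve, 10), (24, MIA, black, 36, Eve, 36), (24, MIA, black, 36, Eve, 37), (24, MIA, black, 36, Eve, 38), (26, MIA, blue, 17, Kim, 29), (26, MIA, blue, 17, Kim, 34), (26, MIA, blue, 17, Kim, 38), (36, SEA, gold, 17, Kim, 29), (36, SEA, gold, 17, Kim, 34), (36, SEA, gold, 17, Kim, 38), (40, LA, white, 17, Kim, 29), (40, LA, white, 17, Kim, 34), (40, LA, white, 17, Kim, 38), (8, MIA, green, 36, Eve, 10), (8, MIA, green, 36, Eve, 36), (8, MIA, green, 36, Eve, 37), (8, MIA, green, 36, Eve, 38)}.
Selection sname != Eve: {(17, DEN, grey, 17, Kim, 29), (17, DEN, grey, 17, Kim, 34), (17, DEN, grey, 17, Kim, 38), (20, BOS, green, 17, Kim, 29), (20, BOS, green, 17, Kim, 34), (20, BOS, green, 17, Kim, 38), (26, MIA, blue, 17, Kim, 29), (26, MIA, blue, 17, Kim, 34), (26, MIA, blue, 17, Kim, 38), (36, SEA, gold, 17, Kim, 29), (36, SEA, gold, 17, Kim, 34), (36, SEA, gold, 17, Kim, 38), (40, LA, white, 17, Kim, 29), (40, LA, white, 17, Kim, 34), (40, LA, white, 17, Kim, 38)}
Selection cost != 29: {(17, DEN, grey, 17, Kim, 34), (17, DEN, grey, 17, Kim, 38), (20, BOS, green, 17, Kim, 34), (20, BOS, green, 17, Kim, 38), (26, MIA, blue, 17, Kim, 34), (26, MIA, blue, 17, Kim, 38), (36, SEA, gold, 17, Kim, 34), (36, SEA, gold, 17, Kim, 38), (40, LA, white, 17, Kim, 34), (40, LA, white, 17, Kim, 38)}
Projecting to pid, cost: {(17, 34), (17, 38), (20, 34), (20, 38), (26, 34), (26, 38), (36, 34), (36, 38), (40, 34), (40, 38)}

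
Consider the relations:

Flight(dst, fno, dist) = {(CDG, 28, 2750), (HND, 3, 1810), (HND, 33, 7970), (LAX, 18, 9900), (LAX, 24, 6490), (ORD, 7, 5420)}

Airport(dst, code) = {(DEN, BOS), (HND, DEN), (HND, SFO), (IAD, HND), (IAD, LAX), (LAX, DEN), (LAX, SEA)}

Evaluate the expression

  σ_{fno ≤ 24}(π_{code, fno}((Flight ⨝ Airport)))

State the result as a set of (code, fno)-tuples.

{(DEN, 18), (DEN, 24), (DEN, 3), (SEA, 18), (SEA, 24), (SFO, 3)}

Natural join on dst: {(HND, 3, 1810, DEN), (HND, 3, 1810, SFO), (HND, 33, 7970, DEN), (HND, 33, 7970, SFO), (LAX, 18, 9900, DEN), (LAX, 18, 9900, SEA), (LAX, 24, 6490, DEN), (LAX, 24, 6490, SEA)}
Keep only column(s) code, fno: {(DEN, 18), (DEN, 24), (DEN, 3), (DEN, 33), (SEA, 18), (SEA, 24), (SFO, 3), (SFO, 33)}
σ[fno ≤ 24]: keep tuples satisfying fno ≤ 24 → {(DEN, 18), (DEN, 24), (DEN, 3), (SEA, 18), (SEA, 24), (SFO, 3)}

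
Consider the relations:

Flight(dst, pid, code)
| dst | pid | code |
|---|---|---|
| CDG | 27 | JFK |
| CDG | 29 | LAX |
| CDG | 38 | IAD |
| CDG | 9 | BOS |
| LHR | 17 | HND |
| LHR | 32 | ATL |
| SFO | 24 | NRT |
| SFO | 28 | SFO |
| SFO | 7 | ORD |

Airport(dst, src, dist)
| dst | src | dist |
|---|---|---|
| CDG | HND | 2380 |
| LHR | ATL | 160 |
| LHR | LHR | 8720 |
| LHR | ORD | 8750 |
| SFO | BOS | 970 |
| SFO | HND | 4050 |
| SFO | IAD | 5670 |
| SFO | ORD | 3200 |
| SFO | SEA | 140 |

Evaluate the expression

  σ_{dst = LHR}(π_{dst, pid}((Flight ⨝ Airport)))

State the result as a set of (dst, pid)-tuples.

{(LHR, 17), (LHR, 32)}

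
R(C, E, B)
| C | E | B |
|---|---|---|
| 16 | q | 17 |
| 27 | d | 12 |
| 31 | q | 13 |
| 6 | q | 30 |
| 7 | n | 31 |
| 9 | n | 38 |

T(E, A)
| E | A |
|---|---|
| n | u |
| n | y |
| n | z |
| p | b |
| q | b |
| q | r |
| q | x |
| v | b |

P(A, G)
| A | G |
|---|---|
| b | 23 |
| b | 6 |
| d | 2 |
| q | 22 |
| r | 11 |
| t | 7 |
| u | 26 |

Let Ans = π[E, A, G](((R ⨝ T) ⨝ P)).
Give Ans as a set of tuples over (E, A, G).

Joining R and T on E yields {(16, q, 17, b), (16, q, 17, r), (16, q, 17, x), (31, q, 13, b), (31, q, 13, r), (31, q, 13, x), (6, q, 30, b), (6, q, 30, r), (6, q, 30, x), (7, n, 31, u), (7, n, 31, y), (7, n, 31, z), (9, n, 38, u), (9, n, 38, y), (9, n, 38, z)}.
Joining (R ⨝ T) and P on A yields {(16, q, 17, b, 23), (16, q, 17, b, 6), (16, q, 17, r, 11), (31, q, 13, b, 23), (31, q, 13, b, 6), (31, q, 13, r, 11), (6, q, 30, b, 23), (6, q, 30, b, 6), (6, q, 30, r, 11), (7, n, 31, u, 26), (9, n, 38, u, 26)}.
Projecting to E, A, G (7 duplicate(s) eliminated): {(n, u, 26), (q, b, 23), (q, b, 6), (q, r, 11)}

{(n, u, 26), (q, b, 23), (q, b, 6), (q, r, 11)}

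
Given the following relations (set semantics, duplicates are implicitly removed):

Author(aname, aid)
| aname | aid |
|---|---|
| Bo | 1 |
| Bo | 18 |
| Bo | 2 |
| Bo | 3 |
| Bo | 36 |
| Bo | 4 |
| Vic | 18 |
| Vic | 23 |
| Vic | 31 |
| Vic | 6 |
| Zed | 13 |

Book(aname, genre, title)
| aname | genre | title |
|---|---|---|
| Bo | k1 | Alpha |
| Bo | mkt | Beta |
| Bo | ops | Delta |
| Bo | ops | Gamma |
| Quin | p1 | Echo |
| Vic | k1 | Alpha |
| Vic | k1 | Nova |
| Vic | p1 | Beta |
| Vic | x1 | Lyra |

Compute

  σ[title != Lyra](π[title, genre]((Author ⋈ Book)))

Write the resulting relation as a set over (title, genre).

Natural join on aname: {(Bo, 1, k1, Alpha), (Bo, 1, mkt, Beta), (Bo, 1, ops, Delta), (Bo, 1, ops, Gamma), (Bo, 18, k1, Alpha), (Bo, 18, mkt, Beta), (Bo, 18, ops, Delta), (Bo, 18, ops, Gamma), (Bo, 2, k1, Alpha), (Bo, 2, mkt, Beta), (Bo, 2, ops, Delta), (Bo, 2, ops, Gamma), (Bo, 3, k1, Alpha), (Bo, 3, mkt, Beta), (Bo, 3, ops, Delta), (Bo, 3, ops, Gamma), (Bo, 36, k1, Alpha), (Bo, 36, mkt, Beta), (Bo, 36, ops, Delta), (Bo, 36, ops, Gamma), (Bo, 4, k1, Alpha), (Bo, 4, mkt, Beta), (Bo, 4, ops, Delta), (Bo, 4, ops, Gamma), (Vic, 18, k1, Alpha), (Vic, 18, k1, Nova), (Vic, 18, p1, Beta), (Vic, 18, x1, Lyra), (Vic, 23, k1, Alpha), (Vic, 23, k1, Nova), (Vic, 23, p1, Beta), (Vic, 23, x1, Lyra), (Vic, 31, k1, Alpha), (Vic, 31, k1, Nova), (Vic, 31, p1, Beta), (Vic, 31, x1, Lyra), (Vic, 6, k1, Alpha), (Vic, 6, k1, Nova), (Vic, 6, p1, Beta), (Vic, 6, x1, Lyra)}
π_{title, genre} gives {(Alpha, k1), (Beta, mkt), (Beta, p1), (Delta, ops), (Gamma, ops), (Lyra, x1), (Nova, k1)} (33 duplicate(s) eliminated).
Apply σ_{title != Lyra}; surviving tuples: {(Alpha, k1), (Beta, mkt), (Beta, p1), (Delta, ops), (Gamma, ops), (Nova, k1)}

{(Alpha, k1), (Beta, mkt), (Beta, p1), (Delta, ops), (Gamma, ops), (Nova, k1)}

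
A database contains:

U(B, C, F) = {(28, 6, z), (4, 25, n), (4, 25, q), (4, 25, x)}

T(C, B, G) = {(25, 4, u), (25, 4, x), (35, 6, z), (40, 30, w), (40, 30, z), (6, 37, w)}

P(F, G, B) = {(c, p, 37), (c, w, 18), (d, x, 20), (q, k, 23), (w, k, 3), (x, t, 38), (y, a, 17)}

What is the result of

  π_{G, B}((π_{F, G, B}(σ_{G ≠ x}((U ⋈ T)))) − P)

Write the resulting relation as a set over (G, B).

{(u, 4)}

U ⋈ T (natural join on B, C): {(4, 25, n, u), (4, 25, n, x), (4, 25, q, u), (4, 25, q, x), (4, 25, x, u), (4, 25, x, x)}
σ[G ≠ x]: keep tuples satisfying G ≠ x → {(4, 25, n, u), (4, 25, q, u), (4, 25, x, u)}
π_{F, G, B} gives {(n, u, 4), (q, u, 4), (x, u, 4)}.
Set difference of the two operands is {(n, u, 4), (q, u, 4), (x, u, 4)}.
π_{G, B} gives {(u, 4)} (2 duplicate(s) eliminated).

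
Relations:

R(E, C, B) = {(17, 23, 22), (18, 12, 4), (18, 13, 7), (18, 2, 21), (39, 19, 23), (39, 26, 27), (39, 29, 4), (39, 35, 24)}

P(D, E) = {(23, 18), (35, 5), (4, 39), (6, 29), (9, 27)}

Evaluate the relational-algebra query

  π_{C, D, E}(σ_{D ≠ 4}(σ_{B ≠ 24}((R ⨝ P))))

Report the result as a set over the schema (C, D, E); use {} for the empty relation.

{(12, 23, 18), (13, 23, 18), (2, 23, 18)}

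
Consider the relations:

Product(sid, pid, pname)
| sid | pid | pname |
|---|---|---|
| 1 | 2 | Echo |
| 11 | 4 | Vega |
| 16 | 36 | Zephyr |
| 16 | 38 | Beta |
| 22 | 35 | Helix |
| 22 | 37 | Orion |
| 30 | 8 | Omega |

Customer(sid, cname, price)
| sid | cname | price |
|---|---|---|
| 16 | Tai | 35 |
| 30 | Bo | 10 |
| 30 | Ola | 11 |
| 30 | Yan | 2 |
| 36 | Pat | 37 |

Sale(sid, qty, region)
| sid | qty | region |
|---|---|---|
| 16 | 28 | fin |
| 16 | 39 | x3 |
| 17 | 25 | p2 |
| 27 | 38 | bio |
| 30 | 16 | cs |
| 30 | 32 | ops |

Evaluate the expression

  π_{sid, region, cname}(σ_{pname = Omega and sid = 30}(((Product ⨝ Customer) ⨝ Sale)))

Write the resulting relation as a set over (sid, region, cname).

{(30, cs, Bo), (30, cs, Ola), (30, cs, Yan), (30, ops, Bo), (30, ops, Ola), (30, ops, Yan)}

Natural join on sid: {(16, 36, Zephyr, Tai, 35), (16, 38, Beta, Tai, 35), (30, 8, Omega, Bo, 10), (30, 8, Omega, Ola, 11), (30, 8, Omega, Yan, 2)}
Natural join on sid: {(16, 36, Zephyr, Tai, 35, 28, fin), (16, 36, Zephyr, Tai, 35, 39, x3), (16, 38, Beta, Tai, 35, 28, fin), (16, 38, Beta, Tai, 35, 39, x3), (30, 8, Omega, Bo, 10, 16, cs), (30, 8, Omega, Bo, 10, 32, ops), (30, 8, Omega, Ola, 11, 16, cs), (30, 8, Omega, Ola, 11, 32, ops), (30, 8, Omega, Yan, 2, 16, cs), (30, 8, Omega, Yan, 2, 32, ops)}
Filtering on pname = Omega and sid = 30 leaves {(30, 8, Omega, Bo, 10, 16, cs), (30, 8, Omega, Bo, 10, 32, ops), (30, 8, Omega, Ola, 11, 16, cs), (30, 8, Omega, Ola, 11, 32, ops), (30, 8, Omega, Yan, 2, 16, cs), (30, 8, Omega, Yan, 2, 32, ops)}.
Keep only column(s) sid, region, cname: {(30, cs, Bo), (30, cs, Ola), (30, cs, Yan), (30, ops, Bo), (30, ops, Ola), (30, ops, Yan)}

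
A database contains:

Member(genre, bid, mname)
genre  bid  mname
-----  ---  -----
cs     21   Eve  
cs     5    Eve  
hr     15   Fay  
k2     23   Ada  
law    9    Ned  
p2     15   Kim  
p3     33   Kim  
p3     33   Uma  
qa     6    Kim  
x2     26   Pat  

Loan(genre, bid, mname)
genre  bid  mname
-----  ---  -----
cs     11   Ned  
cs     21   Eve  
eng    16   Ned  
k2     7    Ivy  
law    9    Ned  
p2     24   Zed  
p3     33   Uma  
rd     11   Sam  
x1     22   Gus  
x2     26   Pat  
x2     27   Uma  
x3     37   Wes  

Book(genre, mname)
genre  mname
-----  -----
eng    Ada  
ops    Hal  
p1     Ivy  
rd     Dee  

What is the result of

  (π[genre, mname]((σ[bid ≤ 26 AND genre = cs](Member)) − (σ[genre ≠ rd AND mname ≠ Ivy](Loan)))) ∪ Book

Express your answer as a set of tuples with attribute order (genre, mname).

{(cs, Eve), (eng, Ada), (ops, Hal), (p1, Ivy), (rd, Dee)}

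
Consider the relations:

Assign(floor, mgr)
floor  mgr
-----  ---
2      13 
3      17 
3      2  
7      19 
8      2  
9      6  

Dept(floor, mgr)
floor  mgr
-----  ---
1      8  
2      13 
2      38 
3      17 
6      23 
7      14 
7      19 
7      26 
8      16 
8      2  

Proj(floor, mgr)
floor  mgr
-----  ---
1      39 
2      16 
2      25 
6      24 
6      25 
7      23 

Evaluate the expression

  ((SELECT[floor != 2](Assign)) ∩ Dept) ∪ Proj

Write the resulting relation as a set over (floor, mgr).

Selection floor != 2: {(3, 17), (3, 2), (7, 19), (8, 2), (9, 6)}
Set intersection of the two operands is {(3, 17), (7, 19), (8, 2)}.
Set union of the two operands is {(1, 39), (2, 16), (2, 25), (3, 17), (6, 24), (6, 25), (7, 19), (7, 23), (8, 2)}.

{(1, 39), (2, 16), (2, 25), (3, 17), (6, 24), (6, 25), (7, 19), (7, 23), (8, 2)}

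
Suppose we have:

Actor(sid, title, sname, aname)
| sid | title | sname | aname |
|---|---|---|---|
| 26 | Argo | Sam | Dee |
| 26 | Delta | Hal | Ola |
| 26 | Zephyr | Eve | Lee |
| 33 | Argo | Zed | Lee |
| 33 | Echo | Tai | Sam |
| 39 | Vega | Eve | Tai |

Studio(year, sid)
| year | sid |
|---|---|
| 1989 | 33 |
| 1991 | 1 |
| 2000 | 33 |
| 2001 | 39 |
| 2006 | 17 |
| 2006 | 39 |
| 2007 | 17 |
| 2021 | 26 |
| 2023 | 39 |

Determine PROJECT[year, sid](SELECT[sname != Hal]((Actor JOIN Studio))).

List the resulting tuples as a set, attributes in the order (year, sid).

{(1989, 33), (2000, 33), (2001, 39), (2006, 39), (2021, 26), (2023, 39)}

Actor ⋈ Studio (natural join on sid): {(26, Argo, Sam, Dee, 2021), (26, Delta, Hal, Ola, 2021), (26, Zephyr, Eve, Lee, 2021), (33, Argo, Zed, Lee, 1989), (33, Argo, Zed, Lee, 2000), (33, Echo, Tai, Sam, 1989), (33, Echo, Tai, Sam, 2000), (39, Vega, Eve, Tai, 2001), (39, Vega, Eve, Tai, 2006), (39, Vega, Eve, Tai, 2023)}
Selection sname != Hal: {(26, Argo, Sam, Dee, 2021), (26, Zephyr, Eve, Lee, 2021), (33, Argo, Zed, Lee, 1989), (33, Argo, Zed, Lee, 2000), (33, Echo, Tai, Sam, 1989), (33, Echo, Tai, Sam, 2000), (39, Vega, Eve, Tai, 2001), (39, Vega, Eve, Tai, 2006), (39, Vega, Eve, Tai, 2023)}
Projecting to year, sid (3 duplicate(s) eliminated): {(1989, 33), (2000, 33), (2001, 39), (2006, 39), (2021, 26), (2023, 39)}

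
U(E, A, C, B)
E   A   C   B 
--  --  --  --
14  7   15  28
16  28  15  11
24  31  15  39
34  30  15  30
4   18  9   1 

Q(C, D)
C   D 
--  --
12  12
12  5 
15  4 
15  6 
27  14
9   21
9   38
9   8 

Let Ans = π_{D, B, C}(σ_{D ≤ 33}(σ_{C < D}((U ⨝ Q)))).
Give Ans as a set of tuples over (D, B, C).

U ⋈ Q (natural join on C): {(14, 7, 15, 28, 4), (14, 7, 15, 28, 6), (16, 28, 15, 11, 4), (16, 28, 15, 11, 6), (24, 31, 15, 39, 4), (24, 31, 15, 39, 6), (34, 30, 15, 30, 4), (34, 30, 15, 30, 6), (4, 18, 9, 1, 21), (4, 18, 9, 1, 38), (4, 18, 9, 1, 8)}
Apply σ_{C < D}; surviving tuples: {(4, 18, 9, 1, 21), (4, 18, 9, 1, 38)}
Apply σ_{D ≤ 33}; surviving tuples: {(4, 18, 9, 1, 21)}
Projecting to D, B, C: {(21, 1, 9)}

{(21, 1, 9)}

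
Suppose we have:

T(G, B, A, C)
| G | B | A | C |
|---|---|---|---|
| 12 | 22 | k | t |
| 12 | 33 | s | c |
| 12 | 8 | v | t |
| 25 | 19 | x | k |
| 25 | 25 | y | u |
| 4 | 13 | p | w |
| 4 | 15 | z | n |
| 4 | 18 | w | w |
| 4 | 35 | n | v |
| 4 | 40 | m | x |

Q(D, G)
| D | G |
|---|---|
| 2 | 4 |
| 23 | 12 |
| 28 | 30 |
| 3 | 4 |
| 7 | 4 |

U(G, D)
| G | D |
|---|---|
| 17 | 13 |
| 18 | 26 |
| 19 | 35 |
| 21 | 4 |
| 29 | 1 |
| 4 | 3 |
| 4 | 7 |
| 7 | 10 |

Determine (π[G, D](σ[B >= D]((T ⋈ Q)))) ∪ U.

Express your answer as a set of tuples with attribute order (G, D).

{(12, 23), (17, 13), (18, 26), (19, 35), (21, 4), (29, 1), (4, 2), (4, 3), (4, 7), (7, 10)}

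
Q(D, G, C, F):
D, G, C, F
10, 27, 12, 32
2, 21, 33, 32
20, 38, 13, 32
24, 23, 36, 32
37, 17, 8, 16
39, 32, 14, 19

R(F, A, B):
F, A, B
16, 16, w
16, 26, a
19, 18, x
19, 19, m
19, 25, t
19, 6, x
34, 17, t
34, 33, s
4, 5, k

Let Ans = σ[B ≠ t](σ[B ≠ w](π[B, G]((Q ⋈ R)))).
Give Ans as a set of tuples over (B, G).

Joining Q and R on F yields {(37, 17, 8, 16, 16, w), (37, 17, 8, 16, 26, a), (39, 32, 14, 19, 18, x), (39, 32, 14, 19, 19, m), (39, 32, 14, 19, 25, t), (39, 32, 14, 19, 6, x)}.
π_{B, G} gives {(a, 17), (m, 32), (t, 32), (w, 17), (x, 32)} (1 duplicate(s) eliminated).
Apply σ_{B ≠ w}; surviving tuples: {(a, 17), (m, 32), (t, 32), (x, 32)}
Apply σ_{B ≠ t}; surviving tuples: {(a, 17), (m, 32), (x, 32)}

{(a, 17), (m, 32), (x, 32)}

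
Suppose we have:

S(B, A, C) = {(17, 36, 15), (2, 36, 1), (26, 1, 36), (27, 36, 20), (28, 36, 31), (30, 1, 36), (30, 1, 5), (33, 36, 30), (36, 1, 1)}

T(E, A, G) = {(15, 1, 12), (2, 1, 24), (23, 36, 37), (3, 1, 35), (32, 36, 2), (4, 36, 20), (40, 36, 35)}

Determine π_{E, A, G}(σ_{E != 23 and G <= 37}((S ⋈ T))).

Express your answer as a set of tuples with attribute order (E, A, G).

{(15, 1, 12), (2, 1, 24), (3, 1, 35), (32, 36, 2), (4, 36, 20), (40, 36, 35)}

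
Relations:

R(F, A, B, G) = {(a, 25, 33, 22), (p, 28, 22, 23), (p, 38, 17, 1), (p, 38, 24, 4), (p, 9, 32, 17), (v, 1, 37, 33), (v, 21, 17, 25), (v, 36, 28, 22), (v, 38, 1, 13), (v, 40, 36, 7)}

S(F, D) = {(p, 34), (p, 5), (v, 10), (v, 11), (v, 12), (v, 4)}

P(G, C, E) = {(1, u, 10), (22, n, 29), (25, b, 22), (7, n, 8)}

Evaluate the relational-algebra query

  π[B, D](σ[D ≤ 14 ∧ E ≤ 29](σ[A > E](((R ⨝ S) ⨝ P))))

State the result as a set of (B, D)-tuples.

R ⋈ S (natural join on F): {(p, 28, 22, 23, 34), (p, 28, 22, 23, 5), (p, 38, 17, 1, 34), (p, 38, 17, 1, 5), (p, 38, 24, 4, 34), (p, 38, 24, 4, 5), (p, 9, 32, 17, 34), (p, 9, 32, 17, 5), (v, 1, 37, 33, 10), (v, 1, 37, 33, 11), (v, 1, 37, 33, 12), (v, 1, 37, 33, 4), (v, 21, 17, 25, 10), (v, 21, 17, 25, 11), (v, 21, 17, 25, 12), (v, 21, 17, 25, 4), (v, 36, 28, 22, 10), (v, 36, 28, 22, 11), (v, 36, 28, 22, 12), (v, 36, 28, 22, 4), (v, 38, 1, 13, 10), (v, 38, 1, 13, 11), (v, 38, 1, 13, 12), (v, 38, 1, 13, 4), (v, 40, 36, 7, 10), (v, 40, 36, 7, 11), (v, 40, 36, 7, 12), (v, 40, 36, 7, 4)}
(R ⨝ S) ⋈ P (natural join on G): {(p, 38, 17, 1, 34, u, 10), (p, 38, 17, 1, 5, u, 10), (v, 21, 17, 25, 10, b, 22), (v, 21, 17, 25, 11, b, 22), (v, 21, 17, 25, 12, b, 22), (v, 21, 17, 25, 4, b, 22), (v, 36, 28, 22, 10, n, 29), (v, 36, 28, 22, 11, n, 29), (v, 36, 28, 22, 12, n, 29), (v, 36, 28, 22, 4, n, 29), (v, 40, 36, 7, 10, n, 8), (v, 40, 36, 7, 11, n, 8), (v, 40, 36, 7, 12, n, 8), (v, 40, 36, 7, 4, n, 8)}
Filtering on A > E leaves {(p, 38, 17, 1, 34, u, 10), (p, 38, 17, 1, 5, u, 10), (v, 36, 28, 22, 10, n, 29), (v, 36, 28, 22, 11, n, 29), (v, 36, 28, 22, 12, n, 29), (v, 36, 28, 22, 4, n, 29), (v, 40, 36, 7, 10, n, 8), (v, 40, 36, 7, 11, n, 8), (v, 40, 36, 7, 12, n, 8), (v, 40, 36, 7, 4, n, 8)}.
Filtering on D ≤ 14 ∧ E ≤ 29 leaves {(p, 38, 17, 1, 5, u, 10), (v, 36, 28, 22, 10, n, 29), (v, 36, 28, 22, 11, n, 29), (v, 36, 28, 22, 12, n, 29), (v, 36, 28, 22, 4, n, 29), (v, 40, 36, 7, 10, n, 8), (v, 40, 36, 7, 11, n, 8), (v, 40, 36, 7, 12, n, 8), (v, 40, 36, 7, 4, n, 8)}.
Projecting to B, D: {(17, 5), (28, 10), (28, 11), (28, 12), (28, 4), (36, 10), (36, 11), (36, 12), (36, 4)}

{(17, 5), (28, 10), (28, 11), (28, 12), (28, 4), (36, 10), (36, 11), (36, 12), (36, 4)}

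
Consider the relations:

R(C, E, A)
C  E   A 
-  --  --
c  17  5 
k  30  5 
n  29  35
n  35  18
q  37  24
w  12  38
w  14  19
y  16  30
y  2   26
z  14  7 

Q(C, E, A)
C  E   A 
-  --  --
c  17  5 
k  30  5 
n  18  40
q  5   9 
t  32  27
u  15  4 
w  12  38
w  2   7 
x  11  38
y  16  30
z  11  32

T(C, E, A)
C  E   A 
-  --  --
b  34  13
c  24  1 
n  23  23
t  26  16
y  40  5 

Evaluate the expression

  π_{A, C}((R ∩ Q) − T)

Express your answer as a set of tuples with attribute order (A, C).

{(30, y), (38, w), (5, c), (5, k)}

Set intersection of the two operands is {(c, 17, 5), (k, 30, 5), (w, 12, 38), (y, 16, 30)}.
Set difference of the two operands is {(c, 17, 5), (k, 30, 5), (w, 12, 38), (y, 16, 30)}.
π[A, C]: project onto (A, C) → {(30, y), (38, w), (5, c), (5, k)}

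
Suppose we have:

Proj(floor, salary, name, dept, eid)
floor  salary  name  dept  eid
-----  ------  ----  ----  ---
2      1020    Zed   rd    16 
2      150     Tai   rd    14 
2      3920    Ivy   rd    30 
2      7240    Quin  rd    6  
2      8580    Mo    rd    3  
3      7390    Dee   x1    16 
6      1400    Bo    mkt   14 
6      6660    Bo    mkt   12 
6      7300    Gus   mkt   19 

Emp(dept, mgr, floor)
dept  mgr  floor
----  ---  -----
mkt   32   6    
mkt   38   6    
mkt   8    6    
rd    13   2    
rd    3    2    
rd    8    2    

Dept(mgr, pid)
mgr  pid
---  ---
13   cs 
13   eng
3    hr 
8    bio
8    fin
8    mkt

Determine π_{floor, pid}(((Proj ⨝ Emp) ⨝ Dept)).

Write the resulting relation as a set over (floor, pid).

Joining Proj and Emp on floor, dept yields {(2, 1020, Zed, rd, 16, 13), (2, 1020, Zed, rd, 16, 3), (2, 1020, Zed, rd, 16, 8), (2, 150, Tai, rd, 14, 13), (2, 150, Tai, rd, 14, 3), (2, 150, Tai, rd, 14, 8), (2, 3920, Ivy, rd, 30, 13), (2, 3920, Ivy, rd, 30, 3), (2, 3920, Ivy, rd, 30, 8), (2, 7240, Quin, rd, 6, 13), (2, 7240, Quin, rd, 6, 3), (2, 7240, Quin, rd, 6, 8), (2, 8580, Mo, rd, 3, 13), (2, 8580, Mo, rd, 3, 3), (2, 8580, Mo, rd, 3, 8), (6, 1400, Bo, mkt, 14, 32), (6, 1400, Bo, mkt, 14, 38), (6, 1400, Bo, mkt, 14, 8), (6, 6660, Bo, mkt, 12, 32), (6, 6660, Bo, mkt, 12, 38), (6, 6660, Bo, mkt, 12, 8), (6, 7300, Gus, mkt, 19, 32), (6, 7300, Gus, mkt, 19, 38), (6, 7300, Gus, mkt, 19, 8)}.
Joining (Proj ⨝ Emp) and Dept on mgr yields {(2, 1020, Zed, rd, 16, 13, cs), (2, 1020, Zed, rd, 16, 13, eng), (2, 1020, Zed, rd, 16, 3, hr), (2, 1020, Zed, rd, 16, 8, bio), (2, 1020, Zed, rd, 16, 8, fin), (2, 1020, Zed, rd, 16, 8, mkt), (2, 150, Tai, rd, 14, 13, cs), (2, 150, Tai, rd, 14, 13, eng), (2, 150, Tai, rd, 14, 3, hr), (2, 150, Tai, rd, 14, 8, bio), (2, 150, Tai, rd, 14, 8, fin), (2, 150, Tai, rd, 14, 8, mkt), (2, 3920, Ivy, rd, 30, 13, cs), (2, 3920, Ivy, rd, 30, 13, eng), (2, 3920, Ivy, rd, 30, 3, hr), (2, 3920, Ivy, rd, 30, 8, bio), (2, 3920, Ivy, rd, 30, 8, fin), (2, 3920, Ivy, rd, 30, 8, mkt), (2, 7240, Quin, rd, 6, 13, cs), (2, 7240, Quin, rd, 6, 13, eng), (2, 7240, Quin, rd, 6, 3, hr), (2, 7240, Quin, rd, 6, 8, bio), (2, 7240, Quin, rd, 6, 8, fin), (2, 7240, Quin, rd, 6, 8, mkt), (2, 8580, Mo, rd, 3, 13, cs), (2, 8580, Mo, rd, 3, 13, eng), (2, 8580, Mo, rd, 3, 3, hr), (2, 8580, Mo, rd, 3, 8, bio), (2, 8580, Mo, rd, 3, 8, fin), (2, 8580, Mo, rd, 3, 8, mkt), (6, 1400, Bo, mkt, 14, 8, bio), (6, 1400, Bo, mkt, 14, 8, fin), (6, 1400, Bo, mkt, 14, 8, mkt), (6, 6660, Bo, mkt, 12, 8, bio), (6, 6660, Bo, mkt, 12, 8, fin), (6, 6660, Bo, mkt, 12, 8, mkt), (6, 7300, Gus, mkt, 19, 8, bio), (6, 7300, Gus, mkt, 19, 8, fin), (6, 7300, Gus, mkt, 19, 8, mkt)}.
π[floor, pid]: project onto (floor, pid) (30 duplicate(s) eliminated) → {(2, bio), (2, cs), (2, eng), (2, fin), (2, hr), (2, mkt), (6, bio), (6, fin), (6, mkt)}

{(2, bio), (2, cs), (2, eng), (2, fin), (2, hr), (2, mkt), (6, bio), (6, fin), (6, mkt)}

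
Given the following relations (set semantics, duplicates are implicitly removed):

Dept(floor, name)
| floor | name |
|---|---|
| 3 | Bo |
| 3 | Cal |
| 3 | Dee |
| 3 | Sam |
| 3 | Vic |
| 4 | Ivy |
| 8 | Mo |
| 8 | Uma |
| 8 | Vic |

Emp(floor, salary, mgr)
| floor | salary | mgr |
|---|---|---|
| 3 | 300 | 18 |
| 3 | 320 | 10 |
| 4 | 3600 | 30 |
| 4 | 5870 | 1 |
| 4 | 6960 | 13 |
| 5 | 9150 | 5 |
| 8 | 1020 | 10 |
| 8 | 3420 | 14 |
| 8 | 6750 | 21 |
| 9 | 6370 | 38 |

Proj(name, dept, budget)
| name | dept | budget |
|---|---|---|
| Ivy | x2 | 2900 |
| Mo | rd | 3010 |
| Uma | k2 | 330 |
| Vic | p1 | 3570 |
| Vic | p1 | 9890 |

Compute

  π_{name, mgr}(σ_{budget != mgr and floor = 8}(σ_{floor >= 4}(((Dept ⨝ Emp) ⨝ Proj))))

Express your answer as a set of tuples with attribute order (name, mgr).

Natural join on floor: {(3, Bo, 300, 18), (3, Bo, 320, 10), (3, Cal, 300, 18), (3, Cal, 320, 10), (3, Dee, 300, 18), (3, Dee, 320, 10), (3, Sam, 300, 18), (3, Sam, 320, 10), (3, Vic, 300, 18), (3, Vic, 320, 10), (4, Ivy, 3600, 30), (4, Ivy, 5870, 1), (4, Ivy, 6960, 13), (8, Mo, 1020, 10), (8, Mo, 3420, 14), (8, Mo, 6750, 21), (8, Uma, 1020, 10), (8, Uma, 3420, 14), (8, Uma, 6750, 21), (8, Vic, 1020, 10), (8, Vic, 3420, 14), (8, Vic, 6750, 21)}
Natural join on name: {(3, Vic, 300, 18, p1, 3570), (3, Vic, 300, 18, p1, 9890), (3, Vic, 320, 10, p1, 3570), (3, Vic, 320, 10, p1, 9890), (4, Ivy, 3600, 30, x2, 2900), (4, Ivy, 5870, 1, x2, 2900), (4, Ivy, 6960, 13, x2, 2900), (8, Mo, 1020, 10, rd, 3010), (8, Mo, 3420, 14, rd, 3010), (8, Mo, 6750, 21, rd, 3010), (8, Uma, 1020, 10, k2, 330), (8, Uma, 3420, 14, k2, 330), (8, Uma, 6750, 21, k2, 330), (8, Vic, 1020, 10, p1, 3570), (8, Vic, 1020, 10, p1, 9890), (8, Vic, 3420, 14, p1, 3570), (8, Vic, 3420, 14, p1, 9890), (8, Vic, 6750, 21, p1, 3570), (8, Vic, 6750, 21, p1, 9890)}
Selection floor >= 4: {(4, Ivy, 3600, 30, x2, 2900), (4, Ivy, 5870, 1, x2, 2900), (4, Ivy, 6960, 13, x2, 2900), (8, Mo, 1020, 10, rd, 3010), (8, Mo, 3420, 14, rd, 3010), (8, Mo, 6750, 21, rd, 3010), (8, Uma, 1020, 10, k2, 330), (8, Uma, 3420, 14, k2, 330), (8, Uma, 6750, 21, k2, 330), (8, Vic, 1020, 10, p1, 3570), (8, Vic, 1020, 10, p1, 9890), (8, Vic, 3420, 14, p1, 3570), (8, Vic, 3420, 14, p1, 9890), (8, Vic, 6750, 21, p1, 3570), (8, Vic, 6750, 21, p1, 9890)}
Selection budget != mgr and floor = 8: {(8, Mo, 1020, 10, rd, 3010), (8, Mo, 3420, 14, rd, 3010), (8, Mo, 6750, 21, rd, 3010), (8, Uma, 1020, 10, k2, 330), (8, Uma, 3420, 14, k2, 330), (8, Uma, 6750, 21, k2, 330), (8, Vic, 1020, 10, p1, 3570), (8, Vic, 1020, 10, p1, 9890), (8, Vic, 3420, 14, p1, 3570), (8, Vic, 3420, 14, p1, 9890), (8, Vic, 6750, 21, p1, 3570), (8, Vic, 6750, 21, p1, 9890)}
π_{name, mgr} gives {(Mo, 10), (Mo, 14), (Mo, 21), (Uma, 10), (Uma, 14), (Uma, 21), (Vic, 10), (Vic, 14), (Vic, 21)} (3 duplicate(s) eliminated).

{(Mo, 10), (Mo, 14), (Mo, 21), (Uma, 10), (Uma, 14), (Uma, 21), (Vic, 10), (Vic, 14), (Vic, 21)}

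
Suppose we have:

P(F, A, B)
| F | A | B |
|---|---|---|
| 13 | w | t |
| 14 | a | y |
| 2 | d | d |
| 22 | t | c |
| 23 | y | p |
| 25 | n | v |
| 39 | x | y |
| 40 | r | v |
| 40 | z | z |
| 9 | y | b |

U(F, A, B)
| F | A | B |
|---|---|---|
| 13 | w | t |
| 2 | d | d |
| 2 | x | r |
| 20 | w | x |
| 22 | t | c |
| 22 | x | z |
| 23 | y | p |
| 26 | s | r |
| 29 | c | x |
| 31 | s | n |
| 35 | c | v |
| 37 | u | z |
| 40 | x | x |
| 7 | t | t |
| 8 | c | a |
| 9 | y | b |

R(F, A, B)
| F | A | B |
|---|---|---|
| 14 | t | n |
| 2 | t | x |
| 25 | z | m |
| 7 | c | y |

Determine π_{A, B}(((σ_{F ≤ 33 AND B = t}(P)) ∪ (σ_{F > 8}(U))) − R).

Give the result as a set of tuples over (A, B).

Filtering on F ≤ 33 AND B = t leaves {(13, w, t)}.
Filtering on F > 8 leaves {(13, w, t), (20, w, x), (22, t, c), (22, x, z), (23, y, p), (26, s, r), (29, c, x), (31, s, n), (35, c, v), (37, u, z), (40, x, x), (9, y, b)}.
Set union of the two operands is {(13, w, t), (20, w, x), (22, t, c), (22, x, z), (23, y, p), (26, s, r), (29, c, x), (31, s, n), (35, c, v), (37, u, z), (40, x, x), (9, y, b)}.
Set difference of the two operands is {(13, w, t), (20, w, x), (22, t, c), (22, x, z), (23, y, p), (26, s, r), (29, c, x), (31, s, n), (35, c, v), (37, u, z), (40, x, x), (9, y, b)}.
π_{A, B} gives {(c, v), (c, x), (s, n), (s, r), (t, c), (u, z), (w, t), (w, x), (x, x), (x, z), (y, b), (y, p)}.

{(c, v), (c, x), (s, n), (s, r), (t, c), (u, z), (w, t), (w, x), (x, x), (x, z), (y, b), (y, p)}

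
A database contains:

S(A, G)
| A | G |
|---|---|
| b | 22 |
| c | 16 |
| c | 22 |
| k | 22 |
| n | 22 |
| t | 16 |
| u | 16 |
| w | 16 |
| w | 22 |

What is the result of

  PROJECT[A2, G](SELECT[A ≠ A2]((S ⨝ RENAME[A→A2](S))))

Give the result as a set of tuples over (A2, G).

{(b, 22), (c, 16), (c, 22), (k, 22), (n, 22), (t, 16), (u, 16), (w, 16), (w, 22)}

ρ[A→A2]: schema becomes (A2, G); tuples unchanged.
Joining S and RENAME[A→A2](S) on G yields {(b, 22, b), (b, 22, c), (b, 22, k), (b, 22, n), (b, 22, w), (c, 16, c), (c, 16, t), (c, 16, u), (c, 16, w), (c, 22, b), (c, 22, c), (c, 22, k), (c, 22, n), (c, 22, w), (k, 22, b), (k, 22, c), (k, 22, k), (k, 22, n), (k, 22, w), (n, 22, b), (n, 22, c), (n, 22, k), (n, 22, n), (n, 22, w), (t, 16, c), (t, 16, t), (t, 16, u), (t, 16, w), (u, 16, c), (u, 16, t), (u, 16, u), (u, 16, w), (w, 16, c), (w, 16, t), (w, 16, u), (w, 16, w), (w, 22, b), (w, 22, c), (w, 22, k), (w, 22, n), (w, 22, w)}.
Selection A ≠ A2: {(b, 22, c), (b, 22, k), (b, 22, n), (b, 22, w), (c, 16, t), (c, 16, u), (c, 16, w), (c, 22, b), (c, 22, k), (c, 22, n), (c, 22, w), (k, 22, b), (k, 22, c), (k, 22, n), (k, 22, w), (n, 22, b), (n, 22, c), (n, 22, k), (n, 22, w), (t, 16, c), (t, 16, u), (t, 16, w), (u, 16, c), (u, 16, t), (u, 16, w), (w, 16, c), (w, 16, t), (w, 16, u), (w, 22, b), (w, 22, c), (w, 22, k), (w, 22, n)}
π[A2, G]: project onto (A2, G) (23 duplicate(s) eliminated) → {(b, 22), (c, 16), (c, 22), (k, 22), (n, 22), (t, 16), (u, 16), (w, 16), (w, 22)}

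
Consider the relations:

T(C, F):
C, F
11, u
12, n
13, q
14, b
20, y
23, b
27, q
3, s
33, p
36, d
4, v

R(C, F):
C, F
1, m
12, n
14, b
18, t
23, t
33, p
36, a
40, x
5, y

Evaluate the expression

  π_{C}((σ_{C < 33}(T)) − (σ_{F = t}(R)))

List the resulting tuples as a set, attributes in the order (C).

{11, 12, 13, 14, 20, 23, 27, 3, 4}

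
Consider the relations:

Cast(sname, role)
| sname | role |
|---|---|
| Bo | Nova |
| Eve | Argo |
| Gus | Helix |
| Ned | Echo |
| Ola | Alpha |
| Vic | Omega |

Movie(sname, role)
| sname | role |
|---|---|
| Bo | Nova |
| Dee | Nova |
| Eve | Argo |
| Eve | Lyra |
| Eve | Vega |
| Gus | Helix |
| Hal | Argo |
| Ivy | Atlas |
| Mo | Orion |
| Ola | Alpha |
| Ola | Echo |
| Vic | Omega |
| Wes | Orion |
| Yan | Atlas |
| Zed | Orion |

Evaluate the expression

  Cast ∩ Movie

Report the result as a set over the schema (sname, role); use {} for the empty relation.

{(Bo, Nova), (Eve, Argo), (Gus, Helix), (Ola, Alpha), (Vic, Omega)}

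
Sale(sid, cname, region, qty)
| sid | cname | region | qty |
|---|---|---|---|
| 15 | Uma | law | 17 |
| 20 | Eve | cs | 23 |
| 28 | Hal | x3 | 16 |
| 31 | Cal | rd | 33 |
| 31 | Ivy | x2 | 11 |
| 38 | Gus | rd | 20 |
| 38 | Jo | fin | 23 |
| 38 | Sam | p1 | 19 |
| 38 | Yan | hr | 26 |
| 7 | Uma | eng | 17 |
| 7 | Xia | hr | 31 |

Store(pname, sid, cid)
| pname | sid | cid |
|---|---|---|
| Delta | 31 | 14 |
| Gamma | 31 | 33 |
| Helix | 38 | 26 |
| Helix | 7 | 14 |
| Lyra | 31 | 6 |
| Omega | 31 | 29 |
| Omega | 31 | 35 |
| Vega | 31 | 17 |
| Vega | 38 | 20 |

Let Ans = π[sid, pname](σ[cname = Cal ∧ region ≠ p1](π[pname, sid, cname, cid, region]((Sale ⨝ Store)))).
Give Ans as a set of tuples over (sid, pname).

Sale ⋈ Store (natural join on sid): {(31, Cal, rd, 33, Delta, 14), (31, Cal, rd, 33, Gamma, 33), (31, Cal, rd, 33, Lyra, 6), (31, Cal, rd, 33, Omega, 29), (31, Cal, rd, 33, Omega, 35), (31, Cal, rd, 33, Vega, 17), (31, Ivy, x2, 11, Delta, 14), (31, Ivy, x2, 11, Gamma, 33), (31, Ivy, x2, 11, Lyra, 6), (31, Ivy, x2, 11, Omega, 29), (31, Ivy, x2, 11, Omega, 35), (31, Ivy, x2, 11, Vega, 17), (38, Gus, rd, 20, Helix, 26), (38, Gus, rd, 20, Vega, 20), (38, Jo, fin, 23, Helix, 26), (38, Jo, fin, 23, Vega, 20), (38, Sam, p1, 19, Helix, 26), (38, Sam, p1, 19, Vega, 20), (38, Yan, hr, 26, Helix, 26), (38, Yan, hr, 26, Vega, 20), (7, Uma, eng, 17, Helix, 14), (7, Xia, hr, 31, Helix, 14)}
π[pname, sid, cname, cid, region]: project onto (pname, sid, cname, cid, region) → {(Delta, 31, Cal, 14, rd), (Delta, 31, Ivy, 14, x2), (Gamma, 31, Cal, 33, rd), (Gamma, 31, Ivy, 33, x2), (Helix, 38, Gus, 26, rd), (Helix, 38, Jo, 26, fin), (Helix, 38, Sam, 26, p1), (Helix, 38, Yan, 26, hr), (Helix, 7, Uma, 14, eng), (Helix, 7, Xia, 14, hr), (Lyra, 31, Cal, 6, rd), (Lyra, 31, Ivy, 6, x2), (Omega, 31, Cal, 29, rd), (Omega, 31, Cal, 35, rd), (Omega, 31, Ivy, 29, x2), (Omega, 31, Ivy, 35, x2), (Vega, 31, Cal, 17, rd), (Vega, 31, Ivy, 17, x2), (Vega, 38, Gus, 20, rd), (Vega, 38, Jo, 20, fin), (Vega, 38, Sam, 20, p1), (Vega, 38, Yan, 20, hr)}
Apply σ_{cname = Cal ∧ region ≠ p1}; surviving tuples: {(Delta, 31, Cal, 14, rd), (Gamma, 31, Cal, 33, rd), (Lyra, 31, Cal, 6, rd), (Omega, 31, Cal, 29, rd), (Omega, 31, Cal, 35, rd), (Vega, 31, Cal, 17, rd)}
π[sid, pname]: project onto (sid, pname) (1 duplicate(s) eliminated) → {(31, Delta), (31, Gamma), (31, Lyra), (31, Omega), (31, Vega)}

{(31, Delta), (31, Gamma), (31, Lyra), (31, Omega), (31, Vega)}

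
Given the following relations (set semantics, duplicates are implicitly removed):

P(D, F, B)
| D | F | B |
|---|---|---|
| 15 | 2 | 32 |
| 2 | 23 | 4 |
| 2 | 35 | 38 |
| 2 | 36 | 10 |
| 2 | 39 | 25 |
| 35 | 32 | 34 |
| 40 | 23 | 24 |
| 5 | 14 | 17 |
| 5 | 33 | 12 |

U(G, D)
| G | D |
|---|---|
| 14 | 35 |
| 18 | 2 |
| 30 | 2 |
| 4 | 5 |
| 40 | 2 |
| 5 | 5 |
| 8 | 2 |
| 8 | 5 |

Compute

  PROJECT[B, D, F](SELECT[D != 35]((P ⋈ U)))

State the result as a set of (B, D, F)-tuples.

{(10, 2, 36), (12, 5, 33), (17, 5, 14), (25, 2, 39), (38, 2, 35), (4, 2, 23)}

Joining P and U on D yields {(2, 23, 4, 18), (2, 23, 4, 30), (2, 23, 4, 40), (2, 23, 4, 8), (2, 35, 38, 18), (2, 35, 38, 30), (2, 35, 38, 40), (2, 35, 38, 8), (2, 36, 10, 18), (2, 36, 10, 30), (2, 36, 10, 40), (2, 36, 10, 8), (2, 39, 25, 18), (2, 39, 25, 30), (2, 39, 25, 40), (2, 39, 25, 8), (35, 32, 34, 14), (5, 14, 17, 4), (5, 14, 17, 5), (5, 14, 17, 8), (5, 33, 12, 4), (5, 33, 12, 5), (5, 33, 12, 8)}.
Filtering on D != 35 leaves {(2, 23, 4, 18), (2, 23, 4, 30), (2, 23, 4, 40), (2, 23, 4, 8), (2, 35, 38, 18), (2, 35, 38, 30), (2, 35, 38, 40), (2, 35, 38, 8), (2, 36, 10, 18), (2, 36, 10, 30), (2, 36, 10, 40), (2, 36, 10, 8), (2, 39, 25, 18), (2, 39, 25, 30), (2, 39, 25, 40), (2, 39, 25, 8), (5, 14, 17, 4), (5, 14, 17, 5), (5, 14, 17, 8), (5, 33, 12, 4), (5, 33, 12, 5), (5, 33, 12, 8)}.
Keep only column(s) B, D, F (16 duplicate(s) eliminated): {(10, 2, 36), (12, 5, 33), (17, 5, 14), (25, 2, 39), (38, 2, 35), (4, 2, 23)}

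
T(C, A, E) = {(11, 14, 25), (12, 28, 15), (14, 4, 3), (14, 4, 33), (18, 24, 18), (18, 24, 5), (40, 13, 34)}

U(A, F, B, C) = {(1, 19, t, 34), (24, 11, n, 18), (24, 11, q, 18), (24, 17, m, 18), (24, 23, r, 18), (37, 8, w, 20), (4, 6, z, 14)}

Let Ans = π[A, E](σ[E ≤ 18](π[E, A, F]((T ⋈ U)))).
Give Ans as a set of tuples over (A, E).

T ⋈ U (natural join on C, A): {(14, 4, 3, 6, z), (14, 4, 33, 6, z), (18, 24, 18, 11, n), (18, 24, 18, 11, q), (18, 24, 18, 17, m), (18, 24, 18, 23, r), (18, 24, 5, 11, n), (18, 24, 5, 11, q), (18, 24, 5, 17, m), (18, 24, 5, 23, r)}
π[E, A, F]: project onto (E, A, F) (2 duplicate(s) eliminated) → {(18, 24, 11), (18, 24, 17), (18, 24, 23), (3, 4, 6), (33, 4, 6), (5, 24, 11), (5, 24, 17), (5, 24, 23)}
Filtering on E ≤ 18 leaves {(18, 24, 11), (18, 24, 17), (18, 24, 23), (3, 4, 6), (5, 24, 11), (5, 24, 17), (5, 24, 23)}.
π[A, E]: project onto (A, E) (4 duplicate(s) eliminated) → {(24, 18), (24, 5), (4, 3)}

{(24, 18), (24, 5), (4, 3)}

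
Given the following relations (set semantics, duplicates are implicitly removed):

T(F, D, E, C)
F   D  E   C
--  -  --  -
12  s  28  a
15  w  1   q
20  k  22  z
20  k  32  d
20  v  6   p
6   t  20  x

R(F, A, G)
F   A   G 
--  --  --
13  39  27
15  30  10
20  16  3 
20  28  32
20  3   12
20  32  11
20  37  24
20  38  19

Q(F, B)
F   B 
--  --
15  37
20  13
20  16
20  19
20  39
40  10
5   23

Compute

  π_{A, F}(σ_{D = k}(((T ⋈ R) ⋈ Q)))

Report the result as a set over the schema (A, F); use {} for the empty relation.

{(16, 20), (28, 20), (3, 20), (32, 20), (37, 20), (38, 20)}

T ⋈ R (natural join on F): {(15, w, 1, q, 30, 10), (20, k, 22, z, 16, 3), (20, k, 22, z, 28, 32), (20, k, 22, z, 3, 12), (20, k, 22, z, 32, 11), (20, k, 22, z, 37, 24), (20, k, 22, z, 38, 19), (20, k, 32, d, 16, 3), (20, k, 32, d, 28, 32), (20, k, 32, d, 3, 12), (20, k, 32, d, 32, 11), (20, k, 32, d, 37, 24), (20, k, 32, d, 38, 19), (20, v, 6, p, 16, 3), (20, v, 6, p, 28, 32), (20, v, 6, p, 3, 12), (20, v, 6, p, 32, 11), (20, v, 6, p, 37, 24), (20, v, 6, p, 38, 19)}
(T ⋈ R) ⋈ Q (natural join on F): {(15, w, 1, q, 30, 10, 37), (20, k, 22, z, 16, 3, 13), (20, k, 22, z, 16, 3, 16), (20, k, 22, z, 16, 3, 19), (20, k, 22, z, 16, 3, 39), (20, k, 22, z, 28, 32, 13), (20, k, 22, z, 28, 32, 16), (20, k, 22, z, 28, 32, 19), (20, k, 22, z, 28, 32, 39), (20, k, 22, z, 3, 12, 13), (20, k, 22, z, 3, 12, 16), (20, k, 22, z, 3, 12, 19), (20, k, 22, z, 3, 12, 39), (20, k, 22, z, 32, 11, 13), (20, k, 22, z, 32, 11, 16), (20, k, 22, z, 32, 11, 19), (20, k, 22, z, 32, 11, 39), (20, k, 22, z, 37, 24, 13), (20, k, 22, z, 37, 24, 16), (20, k, 22, z, 37, 24, 19), (20, k, 22, z, 37, 24, 39), (20, k, 22, z, 38, 19, 13), (20, k, 22, z, 38, 19, 16), (20, k, 22, z, 38, 19, 19), (20, k, 22, z, 38, 19, 39), (20, k, 32, d, 16, 3, 13), (20, k, 32, d, 16, 3, 16), (20, k, 32, d, 16, 3, 19), (20, k, 32, d, 16, 3, 39), (20, k, 32, d, 28, 32, 13), (20, k, 32, d, 28, 32, 16), (20, k, 32, d, 28, 32, 19), (20, k, 32, d, 28, 32, 39), (20, k, 32, d, 3, 12, 13), (20, k, 32, d, 3, 12, 16), (20, k, 32, d, 3, 12, 19), (20, k, 32, d, 3, 12, 39), (20, k, 32, d, 32, 11, 13), (20, k, 32, d, 32, 11, 16), (20, k, 32, d, 32, 11, 19), (20, k, 32, d, 32, 11, 39), (20, k, 32, d, 37, 24, 13), (20, k, 32, d, 37, 24, 16), (20, k, 32, d, 37, 24, 19), (20, k, 32, d, 37, 24, 39), (20, k, 32, d, 38, 19, 13), (20, k, 32, d, 38, 19, 16), (20, k, 32, d, 38, 19, 19), (20, k, 32, d, 38, 19, 39), (20, v, 6, p, 16, 3, 13), (20, v, 6, p, 16, 3, 16), (20, v, 6, p, 16, 3, 19), (20, v, 6, p, 16, 3, 39), (20, v, 6, p, 28, 32, 13), (20, v, 6, p, 28, 32, 16), (20, v, 6, p, 28, 32, 19), (20, v, 6, p, 28, 32, 39), (20, v, 6, p, 3, 12, 13), (20, v, 6, p, 3, 12, 16), (20, v, 6, p, 3, 12, 19), (20, v, 6, p, 3, 12, 39), (20, v, 6, p, 32, 11, 13), (20, v, 6, p, 32, 11, 16), (20, v, 6, p, 32, 11, 19), (20, v, 6, p, 32, 11, 39), (20, v, 6, p, 37, 24, 13), (20, v, 6, p, 37, 24, 16), (20, v, 6, p, 37, 24, 19), (20, v, 6, p, 37, 24, 39), (20, v, 6, p, 38, 19, 13), (20, v, 6, p, 38, 19, 16), (20, v, 6, p, 38, 19, 19), (20, v, 6, p, 38, 19, 39)}
Apply σ_{D = k}; surviving tuples: {(20, k, 22, z, 16, 3, 13), (20, k, 22, z, 16, 3, 16), (20, k, 22, z, 16, 3, 19), (20, k, 22, z, 16, 3, 39), (20, k, 22, z, 28, 32, 13), (20, k, 22, z, 28, 32, 16), (20, k, 22, z, 28, 32, 19), (20, k, 22, z, 28, 32, 39), (20, k, 22, z, 3, 12, 13), (20, k, 22, z, 3, 12, 16), (20, k, 22, z, 3, 12, 19), (20, k, 22, z, 3, 12, 39), (20, k, 22, z, 32, 11, 13), (20, k, 22, z, 32, 11, 16), (20, k, 22, z, 32, 11, 19), (20, k, 22, z, 32, 11, 39), (20, k, 22, z, 37, 24, 13), (20, k, 22, z, 37, 24, 16), (20, k, 22, z, 37, 24, 19), (20, k, 22, z, 37, 24, 39), (20, k, 22, z, 38, 19, 13), (20, k, 22, z, 38, 19, 16), (20, k, 22, z, 38, 19, 19), (20, k, 22, z, 38, 19, 39), (20, k, 32, d, 16, 3, 13), (20, k, 32, d, 16, 3, 16), (20, k, 32, d, 16, 3, 19), (20, k, 32, d, 16, 3, 39), (20, k, 32, d, 28, 32, 13), (20, k, 32, d, 28, 32, 16), (20, k, 32, d, 28, 32, 19), (20, k, 32, d, 28, 32, 39), (20, k, 32, d, 3, 12, 13), (20, k, 32, d, 3, 12, 16), (20, k, 32, d, 3, 12, 19), (20, k, 32, d, 3, 12, 39), (20, k, 32, d, 32, 11, 13), (20, k, 32, d, 32, 11, 16), (20, k, 32, d, 32, 11, 19), (20, k, 32, d, 32, 11, 39), (20, k, 32, d, 37, 24, 13), (20, k, 32, d, 37, 24, 16), (20, k, 32, d, 37, 24, 19), (20, k, 32, d, 37, 24, 39), (20, k, 32, d, 38, 19, 13), (20, k, 32, d, 38, 19, 16), (20, k, 32, d, 38, 19, 19), (20, k, 32, d, 38, 19, 39)}
π_{A, F} gives {(16, 20), (28, 20), (3, 20), (32, 20), (37, 20), (38, 20)} (42 duplicate(s) eliminated).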